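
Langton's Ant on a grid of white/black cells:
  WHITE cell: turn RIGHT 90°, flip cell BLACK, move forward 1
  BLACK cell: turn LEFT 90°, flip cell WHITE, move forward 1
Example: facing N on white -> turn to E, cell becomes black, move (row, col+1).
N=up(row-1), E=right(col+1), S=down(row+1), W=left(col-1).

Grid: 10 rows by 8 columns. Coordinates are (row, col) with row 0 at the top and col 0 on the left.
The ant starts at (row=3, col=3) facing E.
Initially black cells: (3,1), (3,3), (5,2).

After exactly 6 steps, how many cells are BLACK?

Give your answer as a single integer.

Step 1: on BLACK (3,3): turn L to N, flip to white, move to (2,3). |black|=2
Step 2: on WHITE (2,3): turn R to E, flip to black, move to (2,4). |black|=3
Step 3: on WHITE (2,4): turn R to S, flip to black, move to (3,4). |black|=4
Step 4: on WHITE (3,4): turn R to W, flip to black, move to (3,3). |black|=5
Step 5: on WHITE (3,3): turn R to N, flip to black, move to (2,3). |black|=6
Step 6: on BLACK (2,3): turn L to W, flip to white, move to (2,2). |black|=5

Answer: 5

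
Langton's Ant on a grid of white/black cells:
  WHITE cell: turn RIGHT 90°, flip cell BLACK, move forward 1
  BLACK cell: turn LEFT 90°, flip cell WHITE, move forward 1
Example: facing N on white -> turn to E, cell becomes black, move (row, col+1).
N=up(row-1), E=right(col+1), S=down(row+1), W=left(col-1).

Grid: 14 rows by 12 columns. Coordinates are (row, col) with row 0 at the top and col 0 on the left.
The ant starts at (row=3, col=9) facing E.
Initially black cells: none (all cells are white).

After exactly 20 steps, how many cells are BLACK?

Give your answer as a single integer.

Answer: 6

Derivation:
Step 1: on WHITE (3,9): turn R to S, flip to black, move to (4,9). |black|=1
Step 2: on WHITE (4,9): turn R to W, flip to black, move to (4,8). |black|=2
Step 3: on WHITE (4,8): turn R to N, flip to black, move to (3,8). |black|=3
Step 4: on WHITE (3,8): turn R to E, flip to black, move to (3,9). |black|=4
Step 5: on BLACK (3,9): turn L to N, flip to white, move to (2,9). |black|=3
Step 6: on WHITE (2,9): turn R to E, flip to black, move to (2,10). |black|=4
Step 7: on WHITE (2,10): turn R to S, flip to black, move to (3,10). |black|=5
Step 8: on WHITE (3,10): turn R to W, flip to black, move to (3,9). |black|=6
Step 9: on WHITE (3,9): turn R to N, flip to black, move to (2,9). |black|=7
Step 10: on BLACK (2,9): turn L to W, flip to white, move to (2,8). |black|=6
Step 11: on WHITE (2,8): turn R to N, flip to black, move to (1,8). |black|=7
Step 12: on WHITE (1,8): turn R to E, flip to black, move to (1,9). |black|=8
Step 13: on WHITE (1,9): turn R to S, flip to black, move to (2,9). |black|=9
Step 14: on WHITE (2,9): turn R to W, flip to black, move to (2,8). |black|=10
Step 15: on BLACK (2,8): turn L to S, flip to white, move to (3,8). |black|=9
Step 16: on BLACK (3,8): turn L to E, flip to white, move to (3,9). |black|=8
Step 17: on BLACK (3,9): turn L to N, flip to white, move to (2,9). |black|=7
Step 18: on BLACK (2,9): turn L to W, flip to white, move to (2,8). |black|=6
Step 19: on WHITE (2,8): turn R to N, flip to black, move to (1,8). |black|=7
Step 20: on BLACK (1,8): turn L to W, flip to white, move to (1,7). |black|=6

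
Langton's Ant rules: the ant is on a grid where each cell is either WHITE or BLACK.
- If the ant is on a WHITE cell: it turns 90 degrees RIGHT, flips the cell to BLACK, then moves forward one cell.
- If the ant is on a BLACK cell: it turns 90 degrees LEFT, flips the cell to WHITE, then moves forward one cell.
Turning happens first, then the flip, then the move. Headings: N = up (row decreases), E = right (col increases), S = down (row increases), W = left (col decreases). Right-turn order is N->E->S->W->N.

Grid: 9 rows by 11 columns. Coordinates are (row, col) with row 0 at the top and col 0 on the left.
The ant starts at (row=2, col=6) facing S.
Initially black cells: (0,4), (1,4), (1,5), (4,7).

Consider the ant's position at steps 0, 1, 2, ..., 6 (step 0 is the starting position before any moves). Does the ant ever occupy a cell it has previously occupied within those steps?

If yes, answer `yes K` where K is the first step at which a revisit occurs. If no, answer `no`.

Answer: no

Derivation:
Step 1: on WHITE (2,6): turn R to W, flip to black, move to (2,5). |black|=5 — new cell
Step 2: on WHITE (2,5): turn R to N, flip to black, move to (1,5). |black|=6 — new cell
Step 3: on BLACK (1,5): turn L to W, flip to white, move to (1,4). |black|=5 — new cell
Step 4: on BLACK (1,4): turn L to S, flip to white, move to (2,4). |black|=4 — new cell
Step 5: on WHITE (2,4): turn R to W, flip to black, move to (2,3). |black|=5 — new cell
Step 6: on WHITE (2,3): turn R to N, flip to black, move to (1,3). |black|=6 — new cell
No revisit within 6 steps.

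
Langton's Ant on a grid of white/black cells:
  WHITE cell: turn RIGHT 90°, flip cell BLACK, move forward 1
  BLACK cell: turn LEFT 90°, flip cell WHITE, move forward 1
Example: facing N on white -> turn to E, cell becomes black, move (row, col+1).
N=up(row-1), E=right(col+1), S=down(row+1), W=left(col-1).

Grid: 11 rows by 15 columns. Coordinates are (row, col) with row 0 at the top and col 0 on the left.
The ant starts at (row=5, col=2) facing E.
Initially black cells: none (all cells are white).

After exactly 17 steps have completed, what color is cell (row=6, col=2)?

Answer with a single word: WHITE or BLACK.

Step 1: on WHITE (5,2): turn R to S, flip to black, move to (6,2). |black|=1
Step 2: on WHITE (6,2): turn R to W, flip to black, move to (6,1). |black|=2
Step 3: on WHITE (6,1): turn R to N, flip to black, move to (5,1). |black|=3
Step 4: on WHITE (5,1): turn R to E, flip to black, move to (5,2). |black|=4
Step 5: on BLACK (5,2): turn L to N, flip to white, move to (4,2). |black|=3
Step 6: on WHITE (4,2): turn R to E, flip to black, move to (4,3). |black|=4
Step 7: on WHITE (4,3): turn R to S, flip to black, move to (5,3). |black|=5
Step 8: on WHITE (5,3): turn R to W, flip to black, move to (5,2). |black|=6
Step 9: on WHITE (5,2): turn R to N, flip to black, move to (4,2). |black|=7
Step 10: on BLACK (4,2): turn L to W, flip to white, move to (4,1). |black|=6
Step 11: on WHITE (4,1): turn R to N, flip to black, move to (3,1). |black|=7
Step 12: on WHITE (3,1): turn R to E, flip to black, move to (3,2). |black|=8
Step 13: on WHITE (3,2): turn R to S, flip to black, move to (4,2). |black|=9
Step 14: on WHITE (4,2): turn R to W, flip to black, move to (4,1). |black|=10
Step 15: on BLACK (4,1): turn L to S, flip to white, move to (5,1). |black|=9
Step 16: on BLACK (5,1): turn L to E, flip to white, move to (5,2). |black|=8
Step 17: on BLACK (5,2): turn L to N, flip to white, move to (4,2). |black|=7

Answer: BLACK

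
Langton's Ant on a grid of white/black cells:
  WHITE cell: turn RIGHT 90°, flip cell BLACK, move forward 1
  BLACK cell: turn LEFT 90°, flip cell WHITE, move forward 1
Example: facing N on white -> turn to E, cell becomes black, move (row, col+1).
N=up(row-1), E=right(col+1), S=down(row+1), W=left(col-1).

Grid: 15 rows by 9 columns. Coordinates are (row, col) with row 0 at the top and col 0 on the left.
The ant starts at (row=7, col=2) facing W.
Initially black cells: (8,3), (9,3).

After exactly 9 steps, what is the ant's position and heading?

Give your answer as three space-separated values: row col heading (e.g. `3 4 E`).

Answer: 8 2 S

Derivation:
Step 1: on WHITE (7,2): turn R to N, flip to black, move to (6,2). |black|=3
Step 2: on WHITE (6,2): turn R to E, flip to black, move to (6,3). |black|=4
Step 3: on WHITE (6,3): turn R to S, flip to black, move to (7,3). |black|=5
Step 4: on WHITE (7,3): turn R to W, flip to black, move to (7,2). |black|=6
Step 5: on BLACK (7,2): turn L to S, flip to white, move to (8,2). |black|=5
Step 6: on WHITE (8,2): turn R to W, flip to black, move to (8,1). |black|=6
Step 7: on WHITE (8,1): turn R to N, flip to black, move to (7,1). |black|=7
Step 8: on WHITE (7,1): turn R to E, flip to black, move to (7,2). |black|=8
Step 9: on WHITE (7,2): turn R to S, flip to black, move to (8,2). |black|=9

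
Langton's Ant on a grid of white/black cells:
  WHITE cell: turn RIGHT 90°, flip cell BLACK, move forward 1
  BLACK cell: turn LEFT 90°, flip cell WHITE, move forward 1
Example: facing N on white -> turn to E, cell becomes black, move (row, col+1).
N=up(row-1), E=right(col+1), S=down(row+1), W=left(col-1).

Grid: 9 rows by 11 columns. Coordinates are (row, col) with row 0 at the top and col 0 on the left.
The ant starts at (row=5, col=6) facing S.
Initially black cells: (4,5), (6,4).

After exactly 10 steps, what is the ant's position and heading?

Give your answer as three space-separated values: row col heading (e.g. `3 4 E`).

Step 1: on WHITE (5,6): turn R to W, flip to black, move to (5,5). |black|=3
Step 2: on WHITE (5,5): turn R to N, flip to black, move to (4,5). |black|=4
Step 3: on BLACK (4,5): turn L to W, flip to white, move to (4,4). |black|=3
Step 4: on WHITE (4,4): turn R to N, flip to black, move to (3,4). |black|=4
Step 5: on WHITE (3,4): turn R to E, flip to black, move to (3,5). |black|=5
Step 6: on WHITE (3,5): turn R to S, flip to black, move to (4,5). |black|=6
Step 7: on WHITE (4,5): turn R to W, flip to black, move to (4,4). |black|=7
Step 8: on BLACK (4,4): turn L to S, flip to white, move to (5,4). |black|=6
Step 9: on WHITE (5,4): turn R to W, flip to black, move to (5,3). |black|=7
Step 10: on WHITE (5,3): turn R to N, flip to black, move to (4,3). |black|=8

Answer: 4 3 N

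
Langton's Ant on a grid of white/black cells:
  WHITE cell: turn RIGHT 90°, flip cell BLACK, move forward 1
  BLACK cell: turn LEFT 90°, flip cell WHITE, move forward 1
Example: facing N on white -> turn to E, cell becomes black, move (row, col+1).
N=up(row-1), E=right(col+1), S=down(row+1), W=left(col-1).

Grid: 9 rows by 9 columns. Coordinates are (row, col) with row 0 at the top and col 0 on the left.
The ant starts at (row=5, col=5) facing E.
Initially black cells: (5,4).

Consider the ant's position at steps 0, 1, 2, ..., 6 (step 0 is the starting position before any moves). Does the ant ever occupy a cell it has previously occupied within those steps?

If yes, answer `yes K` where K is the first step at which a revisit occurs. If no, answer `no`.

Step 1: on WHITE (5,5): turn R to S, flip to black, move to (6,5). |black|=2 — new cell
Step 2: on WHITE (6,5): turn R to W, flip to black, move to (6,4). |black|=3 — new cell
Step 3: on WHITE (6,4): turn R to N, flip to black, move to (5,4). |black|=4 — new cell
Step 4: on BLACK (5,4): turn L to W, flip to white, move to (5,3). |black|=3 — new cell
Step 5: on WHITE (5,3): turn R to N, flip to black, move to (4,3). |black|=4 — new cell
Step 6: on WHITE (4,3): turn R to E, flip to black, move to (4,4). |black|=5 — new cell
No revisit within 6 steps.

Answer: no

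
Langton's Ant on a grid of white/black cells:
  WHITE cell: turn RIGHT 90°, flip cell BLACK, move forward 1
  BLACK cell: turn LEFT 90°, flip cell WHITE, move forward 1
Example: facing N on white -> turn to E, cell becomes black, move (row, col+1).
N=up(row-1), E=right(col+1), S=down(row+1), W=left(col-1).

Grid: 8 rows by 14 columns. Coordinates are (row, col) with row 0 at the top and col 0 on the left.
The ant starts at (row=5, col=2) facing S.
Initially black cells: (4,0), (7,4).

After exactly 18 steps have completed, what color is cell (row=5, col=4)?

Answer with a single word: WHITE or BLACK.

Step 1: on WHITE (5,2): turn R to W, flip to black, move to (5,1). |black|=3
Step 2: on WHITE (5,1): turn R to N, flip to black, move to (4,1). |black|=4
Step 3: on WHITE (4,1): turn R to E, flip to black, move to (4,2). |black|=5
Step 4: on WHITE (4,2): turn R to S, flip to black, move to (5,2). |black|=6
Step 5: on BLACK (5,2): turn L to E, flip to white, move to (5,3). |black|=5
Step 6: on WHITE (5,3): turn R to S, flip to black, move to (6,3). |black|=6
Step 7: on WHITE (6,3): turn R to W, flip to black, move to (6,2). |black|=7
Step 8: on WHITE (6,2): turn R to N, flip to black, move to (5,2). |black|=8
Step 9: on WHITE (5,2): turn R to E, flip to black, move to (5,3). |black|=9
Step 10: on BLACK (5,3): turn L to N, flip to white, move to (4,3). |black|=8
Step 11: on WHITE (4,3): turn R to E, flip to black, move to (4,4). |black|=9
Step 12: on WHITE (4,4): turn R to S, flip to black, move to (5,4). |black|=10
Step 13: on WHITE (5,4): turn R to W, flip to black, move to (5,3). |black|=11
Step 14: on WHITE (5,3): turn R to N, flip to black, move to (4,3). |black|=12
Step 15: on BLACK (4,3): turn L to W, flip to white, move to (4,2). |black|=11
Step 16: on BLACK (4,2): turn L to S, flip to white, move to (5,2). |black|=10
Step 17: on BLACK (5,2): turn L to E, flip to white, move to (5,3). |black|=9
Step 18: on BLACK (5,3): turn L to N, flip to white, move to (4,3). |black|=8

Answer: BLACK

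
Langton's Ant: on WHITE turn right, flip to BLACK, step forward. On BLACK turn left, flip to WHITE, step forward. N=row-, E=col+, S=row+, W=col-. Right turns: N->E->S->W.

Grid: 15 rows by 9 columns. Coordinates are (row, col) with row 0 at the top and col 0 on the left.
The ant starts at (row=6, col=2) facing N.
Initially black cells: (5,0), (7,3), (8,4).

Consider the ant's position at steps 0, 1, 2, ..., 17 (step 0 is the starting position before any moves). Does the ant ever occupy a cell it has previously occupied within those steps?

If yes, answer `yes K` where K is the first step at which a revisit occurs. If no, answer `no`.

Step 1: on WHITE (6,2): turn R to E, flip to black, move to (6,3). |black|=4 — new cell
Step 2: on WHITE (6,3): turn R to S, flip to black, move to (7,3). |black|=5 — new cell
Step 3: on BLACK (7,3): turn L to E, flip to white, move to (7,4). |black|=4 — new cell
Step 4: on WHITE (7,4): turn R to S, flip to black, move to (8,4). |black|=5 — new cell
Step 5: on BLACK (8,4): turn L to E, flip to white, move to (8,5). |black|=4 — new cell
Step 6: on WHITE (8,5): turn R to S, flip to black, move to (9,5). |black|=5 — new cell
Step 7: on WHITE (9,5): turn R to W, flip to black, move to (9,4). |black|=6 — new cell
Step 8: on WHITE (9,4): turn R to N, flip to black, move to (8,4). |black|=7 — REVISIT

Answer: yes 8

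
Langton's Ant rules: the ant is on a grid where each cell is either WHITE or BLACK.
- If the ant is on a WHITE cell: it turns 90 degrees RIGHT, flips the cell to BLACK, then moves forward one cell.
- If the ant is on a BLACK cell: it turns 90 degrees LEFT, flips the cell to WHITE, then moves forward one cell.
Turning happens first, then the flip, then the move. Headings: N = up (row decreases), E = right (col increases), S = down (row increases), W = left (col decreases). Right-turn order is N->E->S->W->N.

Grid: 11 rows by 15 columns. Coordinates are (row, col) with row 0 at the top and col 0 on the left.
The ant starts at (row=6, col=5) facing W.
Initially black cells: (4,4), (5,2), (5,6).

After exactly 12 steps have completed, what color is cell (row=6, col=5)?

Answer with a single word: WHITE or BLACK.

Answer: BLACK

Derivation:
Step 1: on WHITE (6,5): turn R to N, flip to black, move to (5,5). |black|=4
Step 2: on WHITE (5,5): turn R to E, flip to black, move to (5,6). |black|=5
Step 3: on BLACK (5,6): turn L to N, flip to white, move to (4,6). |black|=4
Step 4: on WHITE (4,6): turn R to E, flip to black, move to (4,7). |black|=5
Step 5: on WHITE (4,7): turn R to S, flip to black, move to (5,7). |black|=6
Step 6: on WHITE (5,7): turn R to W, flip to black, move to (5,6). |black|=7
Step 7: on WHITE (5,6): turn R to N, flip to black, move to (4,6). |black|=8
Step 8: on BLACK (4,6): turn L to W, flip to white, move to (4,5). |black|=7
Step 9: on WHITE (4,5): turn R to N, flip to black, move to (3,5). |black|=8
Step 10: on WHITE (3,5): turn R to E, flip to black, move to (3,6). |black|=9
Step 11: on WHITE (3,6): turn R to S, flip to black, move to (4,6). |black|=10
Step 12: on WHITE (4,6): turn R to W, flip to black, move to (4,5). |black|=11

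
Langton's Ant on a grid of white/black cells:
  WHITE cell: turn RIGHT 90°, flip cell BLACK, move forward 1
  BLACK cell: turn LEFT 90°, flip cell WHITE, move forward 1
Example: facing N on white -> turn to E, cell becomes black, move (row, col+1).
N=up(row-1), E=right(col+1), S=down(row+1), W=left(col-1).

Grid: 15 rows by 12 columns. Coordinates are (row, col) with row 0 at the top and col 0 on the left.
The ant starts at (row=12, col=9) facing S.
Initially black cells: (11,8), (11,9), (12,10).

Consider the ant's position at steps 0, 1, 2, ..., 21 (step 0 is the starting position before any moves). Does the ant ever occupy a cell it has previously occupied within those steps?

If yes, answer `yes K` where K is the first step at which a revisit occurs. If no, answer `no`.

Step 1: on WHITE (12,9): turn R to W, flip to black, move to (12,8). |black|=4 — new cell
Step 2: on WHITE (12,8): turn R to N, flip to black, move to (11,8). |black|=5 — new cell
Step 3: on BLACK (11,8): turn L to W, flip to white, move to (11,7). |black|=4 — new cell
Step 4: on WHITE (11,7): turn R to N, flip to black, move to (10,7). |black|=5 — new cell
Step 5: on WHITE (10,7): turn R to E, flip to black, move to (10,8). |black|=6 — new cell
Step 6: on WHITE (10,8): turn R to S, flip to black, move to (11,8). |black|=7 — REVISIT

Answer: yes 6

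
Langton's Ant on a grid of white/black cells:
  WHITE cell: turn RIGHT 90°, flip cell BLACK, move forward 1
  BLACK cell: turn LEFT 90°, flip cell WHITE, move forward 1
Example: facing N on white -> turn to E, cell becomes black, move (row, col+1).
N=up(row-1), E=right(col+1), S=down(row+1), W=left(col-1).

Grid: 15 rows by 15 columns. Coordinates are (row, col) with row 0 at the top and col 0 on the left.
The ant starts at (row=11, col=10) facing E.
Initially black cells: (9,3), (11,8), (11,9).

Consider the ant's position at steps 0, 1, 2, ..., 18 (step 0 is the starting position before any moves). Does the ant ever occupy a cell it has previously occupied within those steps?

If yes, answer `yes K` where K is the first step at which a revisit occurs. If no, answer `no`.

Step 1: on WHITE (11,10): turn R to S, flip to black, move to (12,10). |black|=4 — new cell
Step 2: on WHITE (12,10): turn R to W, flip to black, move to (12,9). |black|=5 — new cell
Step 3: on WHITE (12,9): turn R to N, flip to black, move to (11,9). |black|=6 — new cell
Step 4: on BLACK (11,9): turn L to W, flip to white, move to (11,8). |black|=5 — new cell
Step 5: on BLACK (11,8): turn L to S, flip to white, move to (12,8). |black|=4 — new cell
Step 6: on WHITE (12,8): turn R to W, flip to black, move to (12,7). |black|=5 — new cell
Step 7: on WHITE (12,7): turn R to N, flip to black, move to (11,7). |black|=6 — new cell
Step 8: on WHITE (11,7): turn R to E, flip to black, move to (11,8). |black|=7 — REVISIT

Answer: yes 8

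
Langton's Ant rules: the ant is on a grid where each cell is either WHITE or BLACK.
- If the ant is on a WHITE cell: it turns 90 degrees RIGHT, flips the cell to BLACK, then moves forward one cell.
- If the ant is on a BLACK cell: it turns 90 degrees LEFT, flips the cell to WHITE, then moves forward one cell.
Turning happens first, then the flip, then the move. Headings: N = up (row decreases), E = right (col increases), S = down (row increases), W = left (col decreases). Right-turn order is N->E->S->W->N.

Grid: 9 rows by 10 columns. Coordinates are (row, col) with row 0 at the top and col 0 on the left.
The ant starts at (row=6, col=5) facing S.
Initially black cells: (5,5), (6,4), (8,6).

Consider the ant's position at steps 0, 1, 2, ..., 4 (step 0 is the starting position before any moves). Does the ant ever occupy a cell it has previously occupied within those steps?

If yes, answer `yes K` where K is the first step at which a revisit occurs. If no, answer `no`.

Step 1: on WHITE (6,5): turn R to W, flip to black, move to (6,4). |black|=4 — new cell
Step 2: on BLACK (6,4): turn L to S, flip to white, move to (7,4). |black|=3 — new cell
Step 3: on WHITE (7,4): turn R to W, flip to black, move to (7,3). |black|=4 — new cell
Step 4: on WHITE (7,3): turn R to N, flip to black, move to (6,3). |black|=5 — new cell
No revisit within 4 steps.

Answer: no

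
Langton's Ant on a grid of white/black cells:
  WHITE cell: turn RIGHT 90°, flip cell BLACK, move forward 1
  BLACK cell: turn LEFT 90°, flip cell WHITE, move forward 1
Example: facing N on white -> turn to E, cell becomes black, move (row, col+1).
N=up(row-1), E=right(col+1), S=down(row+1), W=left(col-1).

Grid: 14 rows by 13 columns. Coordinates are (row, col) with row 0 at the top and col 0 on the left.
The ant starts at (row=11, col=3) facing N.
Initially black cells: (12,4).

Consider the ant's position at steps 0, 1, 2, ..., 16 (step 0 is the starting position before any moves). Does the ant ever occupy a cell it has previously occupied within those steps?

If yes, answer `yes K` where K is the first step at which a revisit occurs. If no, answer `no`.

Step 1: on WHITE (11,3): turn R to E, flip to black, move to (11,4). |black|=2 — new cell
Step 2: on WHITE (11,4): turn R to S, flip to black, move to (12,4). |black|=3 — new cell
Step 3: on BLACK (12,4): turn L to E, flip to white, move to (12,5). |black|=2 — new cell
Step 4: on WHITE (12,5): turn R to S, flip to black, move to (13,5). |black|=3 — new cell
Step 5: on WHITE (13,5): turn R to W, flip to black, move to (13,4). |black|=4 — new cell
Step 6: on WHITE (13,4): turn R to N, flip to black, move to (12,4). |black|=5 — REVISIT

Answer: yes 6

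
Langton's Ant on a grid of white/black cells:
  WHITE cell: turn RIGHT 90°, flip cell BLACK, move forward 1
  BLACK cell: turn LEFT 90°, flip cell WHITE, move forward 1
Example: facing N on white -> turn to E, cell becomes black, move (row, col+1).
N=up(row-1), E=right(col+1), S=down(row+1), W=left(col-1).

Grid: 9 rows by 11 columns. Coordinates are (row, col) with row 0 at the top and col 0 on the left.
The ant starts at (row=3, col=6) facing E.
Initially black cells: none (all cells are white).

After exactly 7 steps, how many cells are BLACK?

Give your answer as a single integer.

Answer: 5

Derivation:
Step 1: on WHITE (3,6): turn R to S, flip to black, move to (4,6). |black|=1
Step 2: on WHITE (4,6): turn R to W, flip to black, move to (4,5). |black|=2
Step 3: on WHITE (4,5): turn R to N, flip to black, move to (3,5). |black|=3
Step 4: on WHITE (3,5): turn R to E, flip to black, move to (3,6). |black|=4
Step 5: on BLACK (3,6): turn L to N, flip to white, move to (2,6). |black|=3
Step 6: on WHITE (2,6): turn R to E, flip to black, move to (2,7). |black|=4
Step 7: on WHITE (2,7): turn R to S, flip to black, move to (3,7). |black|=5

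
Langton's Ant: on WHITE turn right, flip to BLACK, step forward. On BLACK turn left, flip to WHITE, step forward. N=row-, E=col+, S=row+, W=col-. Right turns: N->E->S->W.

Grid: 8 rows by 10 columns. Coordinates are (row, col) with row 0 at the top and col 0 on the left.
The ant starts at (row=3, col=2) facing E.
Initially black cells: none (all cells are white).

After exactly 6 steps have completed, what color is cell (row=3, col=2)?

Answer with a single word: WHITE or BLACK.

Answer: WHITE

Derivation:
Step 1: on WHITE (3,2): turn R to S, flip to black, move to (4,2). |black|=1
Step 2: on WHITE (4,2): turn R to W, flip to black, move to (4,1). |black|=2
Step 3: on WHITE (4,1): turn R to N, flip to black, move to (3,1). |black|=3
Step 4: on WHITE (3,1): turn R to E, flip to black, move to (3,2). |black|=4
Step 5: on BLACK (3,2): turn L to N, flip to white, move to (2,2). |black|=3
Step 6: on WHITE (2,2): turn R to E, flip to black, move to (2,3). |black|=4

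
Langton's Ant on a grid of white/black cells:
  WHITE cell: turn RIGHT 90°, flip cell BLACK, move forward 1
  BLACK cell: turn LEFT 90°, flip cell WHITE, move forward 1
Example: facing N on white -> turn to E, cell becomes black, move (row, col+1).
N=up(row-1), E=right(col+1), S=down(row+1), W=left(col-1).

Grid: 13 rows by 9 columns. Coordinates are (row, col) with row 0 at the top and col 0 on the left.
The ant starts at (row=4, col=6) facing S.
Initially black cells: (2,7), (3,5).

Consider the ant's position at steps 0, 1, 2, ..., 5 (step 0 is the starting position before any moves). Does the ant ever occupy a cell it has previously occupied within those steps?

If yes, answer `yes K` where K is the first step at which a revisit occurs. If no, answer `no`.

Step 1: on WHITE (4,6): turn R to W, flip to black, move to (4,5). |black|=3 — new cell
Step 2: on WHITE (4,5): turn R to N, flip to black, move to (3,5). |black|=4 — new cell
Step 3: on BLACK (3,5): turn L to W, flip to white, move to (3,4). |black|=3 — new cell
Step 4: on WHITE (3,4): turn R to N, flip to black, move to (2,4). |black|=4 — new cell
Step 5: on WHITE (2,4): turn R to E, flip to black, move to (2,5). |black|=5 — new cell
No revisit within 5 steps.

Answer: no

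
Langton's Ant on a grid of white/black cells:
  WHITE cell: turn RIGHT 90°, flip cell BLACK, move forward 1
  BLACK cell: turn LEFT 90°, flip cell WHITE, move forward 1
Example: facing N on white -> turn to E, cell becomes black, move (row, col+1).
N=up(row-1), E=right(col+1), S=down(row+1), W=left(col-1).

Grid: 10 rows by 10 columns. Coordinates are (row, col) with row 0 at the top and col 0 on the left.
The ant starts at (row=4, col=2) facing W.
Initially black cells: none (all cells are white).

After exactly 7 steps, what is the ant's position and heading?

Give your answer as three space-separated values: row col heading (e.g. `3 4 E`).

Step 1: on WHITE (4,2): turn R to N, flip to black, move to (3,2). |black|=1
Step 2: on WHITE (3,2): turn R to E, flip to black, move to (3,3). |black|=2
Step 3: on WHITE (3,3): turn R to S, flip to black, move to (4,3). |black|=3
Step 4: on WHITE (4,3): turn R to W, flip to black, move to (4,2). |black|=4
Step 5: on BLACK (4,2): turn L to S, flip to white, move to (5,2). |black|=3
Step 6: on WHITE (5,2): turn R to W, flip to black, move to (5,1). |black|=4
Step 7: on WHITE (5,1): turn R to N, flip to black, move to (4,1). |black|=5

Answer: 4 1 N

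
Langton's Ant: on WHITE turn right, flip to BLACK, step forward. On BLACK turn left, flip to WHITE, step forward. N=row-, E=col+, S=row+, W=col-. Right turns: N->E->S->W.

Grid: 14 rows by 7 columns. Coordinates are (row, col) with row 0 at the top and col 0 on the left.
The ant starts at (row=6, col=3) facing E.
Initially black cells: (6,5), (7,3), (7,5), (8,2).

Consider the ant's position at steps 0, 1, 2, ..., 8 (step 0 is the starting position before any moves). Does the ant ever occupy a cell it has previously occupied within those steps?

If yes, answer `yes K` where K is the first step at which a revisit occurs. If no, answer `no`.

Step 1: on WHITE (6,3): turn R to S, flip to black, move to (7,3). |black|=5 — new cell
Step 2: on BLACK (7,3): turn L to E, flip to white, move to (7,4). |black|=4 — new cell
Step 3: on WHITE (7,4): turn R to S, flip to black, move to (8,4). |black|=5 — new cell
Step 4: on WHITE (8,4): turn R to W, flip to black, move to (8,3). |black|=6 — new cell
Step 5: on WHITE (8,3): turn R to N, flip to black, move to (7,3). |black|=7 — REVISIT

Answer: yes 5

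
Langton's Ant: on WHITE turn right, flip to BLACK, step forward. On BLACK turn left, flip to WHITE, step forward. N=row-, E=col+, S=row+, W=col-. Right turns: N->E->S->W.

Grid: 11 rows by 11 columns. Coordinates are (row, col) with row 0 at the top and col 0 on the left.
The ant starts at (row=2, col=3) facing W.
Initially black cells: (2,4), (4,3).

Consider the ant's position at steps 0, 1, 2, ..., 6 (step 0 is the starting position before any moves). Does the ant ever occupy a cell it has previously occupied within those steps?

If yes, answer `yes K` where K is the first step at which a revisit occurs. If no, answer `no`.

Step 1: on WHITE (2,3): turn R to N, flip to black, move to (1,3). |black|=3 — new cell
Step 2: on WHITE (1,3): turn R to E, flip to black, move to (1,4). |black|=4 — new cell
Step 3: on WHITE (1,4): turn R to S, flip to black, move to (2,4). |black|=5 — new cell
Step 4: on BLACK (2,4): turn L to E, flip to white, move to (2,5). |black|=4 — new cell
Step 5: on WHITE (2,5): turn R to S, flip to black, move to (3,5). |black|=5 — new cell
Step 6: on WHITE (3,5): turn R to W, flip to black, move to (3,4). |black|=6 — new cell
No revisit within 6 steps.

Answer: no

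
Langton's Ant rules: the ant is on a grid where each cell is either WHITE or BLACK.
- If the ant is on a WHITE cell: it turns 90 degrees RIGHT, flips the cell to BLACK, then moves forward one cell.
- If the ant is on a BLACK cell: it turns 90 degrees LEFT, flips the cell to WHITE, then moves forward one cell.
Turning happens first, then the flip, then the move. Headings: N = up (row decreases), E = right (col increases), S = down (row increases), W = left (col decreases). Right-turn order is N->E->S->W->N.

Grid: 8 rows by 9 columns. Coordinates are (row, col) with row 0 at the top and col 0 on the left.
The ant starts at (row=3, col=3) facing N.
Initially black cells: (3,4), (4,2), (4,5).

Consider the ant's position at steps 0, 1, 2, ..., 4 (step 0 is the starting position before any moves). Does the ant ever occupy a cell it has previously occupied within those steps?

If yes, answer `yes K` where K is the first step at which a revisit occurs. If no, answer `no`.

Step 1: on WHITE (3,3): turn R to E, flip to black, move to (3,4). |black|=4 — new cell
Step 2: on BLACK (3,4): turn L to N, flip to white, move to (2,4). |black|=3 — new cell
Step 3: on WHITE (2,4): turn R to E, flip to black, move to (2,5). |black|=4 — new cell
Step 4: on WHITE (2,5): turn R to S, flip to black, move to (3,5). |black|=5 — new cell
No revisit within 4 steps.

Answer: no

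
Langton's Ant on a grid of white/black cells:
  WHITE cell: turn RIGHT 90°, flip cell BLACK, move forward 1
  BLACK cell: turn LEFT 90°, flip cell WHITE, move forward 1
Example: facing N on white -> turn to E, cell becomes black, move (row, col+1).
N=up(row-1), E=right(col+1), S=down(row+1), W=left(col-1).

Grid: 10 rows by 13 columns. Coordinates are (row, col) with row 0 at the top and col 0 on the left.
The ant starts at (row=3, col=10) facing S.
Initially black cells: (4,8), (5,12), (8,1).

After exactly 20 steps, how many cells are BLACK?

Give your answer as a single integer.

Answer: 9

Derivation:
Step 1: on WHITE (3,10): turn R to W, flip to black, move to (3,9). |black|=4
Step 2: on WHITE (3,9): turn R to N, flip to black, move to (2,9). |black|=5
Step 3: on WHITE (2,9): turn R to E, flip to black, move to (2,10). |black|=6
Step 4: on WHITE (2,10): turn R to S, flip to black, move to (3,10). |black|=7
Step 5: on BLACK (3,10): turn L to E, flip to white, move to (3,11). |black|=6
Step 6: on WHITE (3,11): turn R to S, flip to black, move to (4,11). |black|=7
Step 7: on WHITE (4,11): turn R to W, flip to black, move to (4,10). |black|=8
Step 8: on WHITE (4,10): turn R to N, flip to black, move to (3,10). |black|=9
Step 9: on WHITE (3,10): turn R to E, flip to black, move to (3,11). |black|=10
Step 10: on BLACK (3,11): turn L to N, flip to white, move to (2,11). |black|=9
Step 11: on WHITE (2,11): turn R to E, flip to black, move to (2,12). |black|=10
Step 12: on WHITE (2,12): turn R to S, flip to black, move to (3,12). |black|=11
Step 13: on WHITE (3,12): turn R to W, flip to black, move to (3,11). |black|=12
Step 14: on WHITE (3,11): turn R to N, flip to black, move to (2,11). |black|=13
Step 15: on BLACK (2,11): turn L to W, flip to white, move to (2,10). |black|=12
Step 16: on BLACK (2,10): turn L to S, flip to white, move to (3,10). |black|=11
Step 17: on BLACK (3,10): turn L to E, flip to white, move to (3,11). |black|=10
Step 18: on BLACK (3,11): turn L to N, flip to white, move to (2,11). |black|=9
Step 19: on WHITE (2,11): turn R to E, flip to black, move to (2,12). |black|=10
Step 20: on BLACK (2,12): turn L to N, flip to white, move to (1,12). |black|=9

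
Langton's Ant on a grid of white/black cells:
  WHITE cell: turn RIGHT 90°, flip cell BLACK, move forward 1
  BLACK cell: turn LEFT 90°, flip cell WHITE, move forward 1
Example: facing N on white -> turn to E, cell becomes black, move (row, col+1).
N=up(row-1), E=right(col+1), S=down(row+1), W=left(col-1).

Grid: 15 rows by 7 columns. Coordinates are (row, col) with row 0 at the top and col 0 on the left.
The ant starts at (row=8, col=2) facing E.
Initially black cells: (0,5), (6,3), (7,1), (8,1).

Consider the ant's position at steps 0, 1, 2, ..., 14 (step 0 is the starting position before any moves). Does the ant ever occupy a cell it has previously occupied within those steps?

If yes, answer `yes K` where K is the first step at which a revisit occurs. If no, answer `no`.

Step 1: on WHITE (8,2): turn R to S, flip to black, move to (9,2). |black|=5 — new cell
Step 2: on WHITE (9,2): turn R to W, flip to black, move to (9,1). |black|=6 — new cell
Step 3: on WHITE (9,1): turn R to N, flip to black, move to (8,1). |black|=7 — new cell
Step 4: on BLACK (8,1): turn L to W, flip to white, move to (8,0). |black|=6 — new cell
Step 5: on WHITE (8,0): turn R to N, flip to black, move to (7,0). |black|=7 — new cell
Step 6: on WHITE (7,0): turn R to E, flip to black, move to (7,1). |black|=8 — new cell
Step 7: on BLACK (7,1): turn L to N, flip to white, move to (6,1). |black|=7 — new cell
Step 8: on WHITE (6,1): turn R to E, flip to black, move to (6,2). |black|=8 — new cell
Step 9: on WHITE (6,2): turn R to S, flip to black, move to (7,2). |black|=9 — new cell
Step 10: on WHITE (7,2): turn R to W, flip to black, move to (7,1). |black|=10 — REVISIT

Answer: yes 10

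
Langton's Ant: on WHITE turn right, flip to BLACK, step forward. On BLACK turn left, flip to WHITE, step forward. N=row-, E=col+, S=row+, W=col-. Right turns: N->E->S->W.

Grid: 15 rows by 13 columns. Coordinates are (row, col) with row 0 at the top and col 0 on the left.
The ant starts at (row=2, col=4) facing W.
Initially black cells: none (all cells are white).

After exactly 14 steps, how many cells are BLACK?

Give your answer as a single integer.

Answer: 10

Derivation:
Step 1: on WHITE (2,4): turn R to N, flip to black, move to (1,4). |black|=1
Step 2: on WHITE (1,4): turn R to E, flip to black, move to (1,5). |black|=2
Step 3: on WHITE (1,5): turn R to S, flip to black, move to (2,5). |black|=3
Step 4: on WHITE (2,5): turn R to W, flip to black, move to (2,4). |black|=4
Step 5: on BLACK (2,4): turn L to S, flip to white, move to (3,4). |black|=3
Step 6: on WHITE (3,4): turn R to W, flip to black, move to (3,3). |black|=4
Step 7: on WHITE (3,3): turn R to N, flip to black, move to (2,3). |black|=5
Step 8: on WHITE (2,3): turn R to E, flip to black, move to (2,4). |black|=6
Step 9: on WHITE (2,4): turn R to S, flip to black, move to (3,4). |black|=7
Step 10: on BLACK (3,4): turn L to E, flip to white, move to (3,5). |black|=6
Step 11: on WHITE (3,5): turn R to S, flip to black, move to (4,5). |black|=7
Step 12: on WHITE (4,5): turn R to W, flip to black, move to (4,4). |black|=8
Step 13: on WHITE (4,4): turn R to N, flip to black, move to (3,4). |black|=9
Step 14: on WHITE (3,4): turn R to E, flip to black, move to (3,5). |black|=10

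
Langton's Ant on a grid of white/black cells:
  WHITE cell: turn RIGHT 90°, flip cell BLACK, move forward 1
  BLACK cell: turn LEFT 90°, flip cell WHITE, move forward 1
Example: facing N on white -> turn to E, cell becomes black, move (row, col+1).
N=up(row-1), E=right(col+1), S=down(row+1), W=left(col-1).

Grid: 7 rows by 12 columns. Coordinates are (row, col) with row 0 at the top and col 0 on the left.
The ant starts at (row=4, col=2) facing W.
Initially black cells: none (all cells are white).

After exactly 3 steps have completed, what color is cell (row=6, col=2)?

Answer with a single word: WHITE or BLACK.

Answer: WHITE

Derivation:
Step 1: on WHITE (4,2): turn R to N, flip to black, move to (3,2). |black|=1
Step 2: on WHITE (3,2): turn R to E, flip to black, move to (3,3). |black|=2
Step 3: on WHITE (3,3): turn R to S, flip to black, move to (4,3). |black|=3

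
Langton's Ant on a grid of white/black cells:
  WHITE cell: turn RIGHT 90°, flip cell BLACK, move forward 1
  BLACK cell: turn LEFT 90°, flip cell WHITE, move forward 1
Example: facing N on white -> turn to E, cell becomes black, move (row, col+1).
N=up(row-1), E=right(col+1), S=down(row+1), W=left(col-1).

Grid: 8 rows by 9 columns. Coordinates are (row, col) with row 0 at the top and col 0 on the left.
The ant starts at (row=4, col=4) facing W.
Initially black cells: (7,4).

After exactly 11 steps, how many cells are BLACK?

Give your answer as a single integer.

Step 1: on WHITE (4,4): turn R to N, flip to black, move to (3,4). |black|=2
Step 2: on WHITE (3,4): turn R to E, flip to black, move to (3,5). |black|=3
Step 3: on WHITE (3,5): turn R to S, flip to black, move to (4,5). |black|=4
Step 4: on WHITE (4,5): turn R to W, flip to black, move to (4,4). |black|=5
Step 5: on BLACK (4,4): turn L to S, flip to white, move to (5,4). |black|=4
Step 6: on WHITE (5,4): turn R to W, flip to black, move to (5,3). |black|=5
Step 7: on WHITE (5,3): turn R to N, flip to black, move to (4,3). |black|=6
Step 8: on WHITE (4,3): turn R to E, flip to black, move to (4,4). |black|=7
Step 9: on WHITE (4,4): turn R to S, flip to black, move to (5,4). |black|=8
Step 10: on BLACK (5,4): turn L to E, flip to white, move to (5,5). |black|=7
Step 11: on WHITE (5,5): turn R to S, flip to black, move to (6,5). |black|=8

Answer: 8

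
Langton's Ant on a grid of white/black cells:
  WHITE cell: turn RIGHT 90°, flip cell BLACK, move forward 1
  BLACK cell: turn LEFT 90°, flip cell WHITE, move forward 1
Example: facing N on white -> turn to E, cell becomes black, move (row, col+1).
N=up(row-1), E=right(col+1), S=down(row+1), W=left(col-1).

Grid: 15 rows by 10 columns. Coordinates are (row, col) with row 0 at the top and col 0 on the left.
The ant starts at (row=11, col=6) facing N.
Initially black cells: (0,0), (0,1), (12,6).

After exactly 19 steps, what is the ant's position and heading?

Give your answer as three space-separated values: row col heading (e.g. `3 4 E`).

Step 1: on WHITE (11,6): turn R to E, flip to black, move to (11,7). |black|=4
Step 2: on WHITE (11,7): turn R to S, flip to black, move to (12,7). |black|=5
Step 3: on WHITE (12,7): turn R to W, flip to black, move to (12,6). |black|=6
Step 4: on BLACK (12,6): turn L to S, flip to white, move to (13,6). |black|=5
Step 5: on WHITE (13,6): turn R to W, flip to black, move to (13,5). |black|=6
Step 6: on WHITE (13,5): turn R to N, flip to black, move to (12,5). |black|=7
Step 7: on WHITE (12,5): turn R to E, flip to black, move to (12,6). |black|=8
Step 8: on WHITE (12,6): turn R to S, flip to black, move to (13,6). |black|=9
Step 9: on BLACK (13,6): turn L to E, flip to white, move to (13,7). |black|=8
Step 10: on WHITE (13,7): turn R to S, flip to black, move to (14,7). |black|=9
Step 11: on WHITE (14,7): turn R to W, flip to black, move to (14,6). |black|=10
Step 12: on WHITE (14,6): turn R to N, flip to black, move to (13,6). |black|=11
Step 13: on WHITE (13,6): turn R to E, flip to black, move to (13,7). |black|=12
Step 14: on BLACK (13,7): turn L to N, flip to white, move to (12,7). |black|=11
Step 15: on BLACK (12,7): turn L to W, flip to white, move to (12,6). |black|=10
Step 16: on BLACK (12,6): turn L to S, flip to white, move to (13,6). |black|=9
Step 17: on BLACK (13,6): turn L to E, flip to white, move to (13,7). |black|=8
Step 18: on WHITE (13,7): turn R to S, flip to black, move to (14,7). |black|=9
Step 19: on BLACK (14,7): turn L to E, flip to white, move to (14,8). |black|=8

Answer: 14 8 E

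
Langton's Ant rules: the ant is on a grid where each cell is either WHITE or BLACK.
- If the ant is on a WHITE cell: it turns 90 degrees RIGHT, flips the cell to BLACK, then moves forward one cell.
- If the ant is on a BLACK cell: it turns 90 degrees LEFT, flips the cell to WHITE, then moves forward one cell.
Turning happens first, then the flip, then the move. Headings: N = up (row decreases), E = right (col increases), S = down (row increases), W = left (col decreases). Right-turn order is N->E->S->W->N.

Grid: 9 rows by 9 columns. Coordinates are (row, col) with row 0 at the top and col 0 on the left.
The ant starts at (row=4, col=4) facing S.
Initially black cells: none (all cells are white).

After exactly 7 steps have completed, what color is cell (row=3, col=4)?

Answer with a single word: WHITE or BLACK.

Step 1: on WHITE (4,4): turn R to W, flip to black, move to (4,3). |black|=1
Step 2: on WHITE (4,3): turn R to N, flip to black, move to (3,3). |black|=2
Step 3: on WHITE (3,3): turn R to E, flip to black, move to (3,4). |black|=3
Step 4: on WHITE (3,4): turn R to S, flip to black, move to (4,4). |black|=4
Step 5: on BLACK (4,4): turn L to E, flip to white, move to (4,5). |black|=3
Step 6: on WHITE (4,5): turn R to S, flip to black, move to (5,5). |black|=4
Step 7: on WHITE (5,5): turn R to W, flip to black, move to (5,4). |black|=5

Answer: BLACK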